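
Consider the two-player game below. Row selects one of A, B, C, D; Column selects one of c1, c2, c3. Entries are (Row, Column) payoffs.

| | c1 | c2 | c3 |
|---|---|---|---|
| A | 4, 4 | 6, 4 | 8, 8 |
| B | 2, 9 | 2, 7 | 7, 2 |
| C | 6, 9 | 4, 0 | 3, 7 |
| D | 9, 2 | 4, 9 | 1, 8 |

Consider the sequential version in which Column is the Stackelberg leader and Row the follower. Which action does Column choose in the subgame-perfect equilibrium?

Work backward from Row's decision.
- c1: Row compares 4, 2, 6, 9 and picks D; Column would get 2.
- c2: Row compares 6, 2, 4, 4 and picks A; Column would get 4.
- c3: Row compares 8, 7, 3, 1 and picks A; Column would get 8.
Column's induced payoffs are 2, 4, 8, so Column commits to c3. Subgame-perfect outcome: (A, c3) with payoffs (8, 8).

c3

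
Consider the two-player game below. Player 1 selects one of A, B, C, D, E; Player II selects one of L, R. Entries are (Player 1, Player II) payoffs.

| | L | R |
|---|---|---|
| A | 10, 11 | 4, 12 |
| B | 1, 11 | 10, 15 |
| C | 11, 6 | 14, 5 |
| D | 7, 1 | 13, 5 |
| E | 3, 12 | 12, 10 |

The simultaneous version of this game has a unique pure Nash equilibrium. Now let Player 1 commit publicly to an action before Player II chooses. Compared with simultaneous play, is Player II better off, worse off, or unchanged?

worse off

Work backward from Player II's decision.
- A: Player II compares 11, 12 and picks R; Player 1 would get 4.
- B: Player II compares 11, 15 and picks R; Player 1 would get 10.
- C: Player II compares 6, 5 and picks L; Player 1 would get 11.
- D: Player II compares 1, 5 and picks R; Player 1 would get 13.
- E: Player II compares 12, 10 and picks L; Player 1 would get 3.
Maximizing over 4, 10, 11, 13, 3, Player 1 chooses D. Subgame-perfect outcome: (D, R) with payoffs (13, 5).
Under simultaneous play:
Player 1's best replies: L→C; R→C.
Player II's best replies: A→R; B→R; C→L; D→R; E→L.
Only (C, L) has each player best-responding; Nash payoffs (11, 6).
Player II earns 5 sequentially versus 6 at the Nash outcome: worse off.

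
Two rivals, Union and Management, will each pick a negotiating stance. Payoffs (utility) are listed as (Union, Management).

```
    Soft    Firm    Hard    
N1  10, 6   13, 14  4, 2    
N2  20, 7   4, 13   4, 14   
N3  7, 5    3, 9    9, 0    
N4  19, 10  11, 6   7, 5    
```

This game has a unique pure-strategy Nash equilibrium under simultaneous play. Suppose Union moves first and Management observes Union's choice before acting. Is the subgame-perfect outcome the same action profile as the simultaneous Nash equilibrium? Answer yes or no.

Management best-responds to each possible Union move:
- N1 → Management plays Firm (best of 6, 14, 2); Union gets 13.
- N2 → Management plays Hard (best of 7, 13, 14); Union gets 4.
- N3 → Management plays Firm (best of 5, 9, 0); Union gets 3.
- N4 → Management plays Soft (best of 10, 6, 5); Union gets 19.
Union's induced payoffs are 13, 4, 3, 19, so Union commits to N4. Subgame-perfect outcome: (N4, Soft) with payoffs (19, 10).
Now find the simultaneous Nash equilibrium.
Union's best replies: Soft→N2; Firm→N1; Hard→N3.
Management's best replies: N1→Firm; N2→Hard; N3→Firm; N4→Soft.
Only (N1, Firm) has each player best-responding; Nash payoffs (13, 14).
Sequential outcome (N4, Soft) differs from the Nash profile (N1, Firm).

no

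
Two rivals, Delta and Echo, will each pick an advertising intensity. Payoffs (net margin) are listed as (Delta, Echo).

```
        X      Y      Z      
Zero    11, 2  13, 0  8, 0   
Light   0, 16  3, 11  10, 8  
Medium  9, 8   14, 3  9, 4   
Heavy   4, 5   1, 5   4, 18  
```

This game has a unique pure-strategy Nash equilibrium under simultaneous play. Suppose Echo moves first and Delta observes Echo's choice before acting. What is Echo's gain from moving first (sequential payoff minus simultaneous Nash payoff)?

6

Delta best-responds to each possible Echo move:
- X → Delta plays Zero (best of 11, 0, 9, 4); Echo gets 2.
- Y → Delta plays Medium (best of 13, 3, 14, 1); Echo gets 3.
- Z → Delta plays Light (best of 8, 10, 9, 4); Echo gets 8.
Among 2, 3, 8, the best is 8 at Z. Subgame-perfect outcome: (Light, Z) with payoffs (10, 8).
Under simultaneous play:
Delta's best replies: X→Zero; Y→Medium; Z→Light.
Echo's best replies: Zero→X; Light→X; Medium→X; Heavy→Z.
The unique mutual best reply is (Zero, X), giving (11, 2).
Echo's commitment gain: 8 − 2 = 6.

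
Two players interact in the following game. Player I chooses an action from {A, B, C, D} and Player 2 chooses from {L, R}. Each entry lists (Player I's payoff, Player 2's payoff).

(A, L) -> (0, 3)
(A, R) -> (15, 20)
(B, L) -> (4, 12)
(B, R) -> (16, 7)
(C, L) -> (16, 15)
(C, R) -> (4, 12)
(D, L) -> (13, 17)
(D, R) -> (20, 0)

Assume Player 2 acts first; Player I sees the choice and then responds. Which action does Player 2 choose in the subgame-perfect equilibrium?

L

Player I best-responds to each possible Player 2 move:
- L: BR = C, leader payoff 15.
- R: BR = D, leader payoff 0.
Among 15, 0, the best is 15 at L. Subgame-perfect outcome: (C, L) with payoffs (16, 15).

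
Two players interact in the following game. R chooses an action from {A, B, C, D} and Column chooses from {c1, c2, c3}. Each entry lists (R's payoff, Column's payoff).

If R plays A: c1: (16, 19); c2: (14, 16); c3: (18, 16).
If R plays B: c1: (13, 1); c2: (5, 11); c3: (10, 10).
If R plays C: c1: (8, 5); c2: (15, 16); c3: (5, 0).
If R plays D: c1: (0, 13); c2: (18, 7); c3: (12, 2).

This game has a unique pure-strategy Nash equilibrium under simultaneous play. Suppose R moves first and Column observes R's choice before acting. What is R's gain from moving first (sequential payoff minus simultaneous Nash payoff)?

Solve by backward induction (R leads).
- A: Column compares 19, 16, 16 and picks c1; R would get 16.
- B: Column compares 1, 11, 10 and picks c2; R would get 5.
- C: Column compares 5, 16, 0 and picks c2; R would get 15.
- D: Column compares 13, 7, 2 and picks c1; R would get 0.
R's induced payoffs are 16, 5, 15, 0, so R commits to A. Subgame-perfect outcome: (A, c1) with payoffs (16, 19).
Now find the simultaneous Nash equilibrium.
R's best replies: c1→A; c2→D; c3→A.
Column's best replies: A→c1; B→c2; C→c2; D→c1.
Only (A, c1) has each player best-responding; Nash payoffs (16, 19).
R's commitment gain: 16 − 16 = 0.

0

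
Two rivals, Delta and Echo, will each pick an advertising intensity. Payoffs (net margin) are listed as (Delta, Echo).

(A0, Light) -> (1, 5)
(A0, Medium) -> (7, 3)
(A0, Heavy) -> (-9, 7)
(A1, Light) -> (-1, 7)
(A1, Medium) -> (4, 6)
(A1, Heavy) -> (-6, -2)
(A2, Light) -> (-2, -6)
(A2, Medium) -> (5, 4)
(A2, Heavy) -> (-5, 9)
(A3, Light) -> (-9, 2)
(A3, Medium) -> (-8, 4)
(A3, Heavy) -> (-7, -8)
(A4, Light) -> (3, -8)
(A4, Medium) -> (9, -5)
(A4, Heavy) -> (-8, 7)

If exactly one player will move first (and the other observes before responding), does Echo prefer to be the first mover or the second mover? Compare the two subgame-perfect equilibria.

If Delta leads: Echo's best replies are A0→Heavy, A1→Light, A2→Heavy, A3→Medium, A4→Heavy; Delta's induced payoffs -9, -1, -5, -8, -8; outcome (A1, Light), payoffs (-1, 7).
If Echo leads: Delta's best replies are Light→A4, Medium→A4, Heavy→A2; Echo's induced payoffs -8, -5, 9; outcome (A2, Heavy), payoffs (-5, 9).
Echo gets 9 moving first and 7 moving second, so Echo prefers to move first.

first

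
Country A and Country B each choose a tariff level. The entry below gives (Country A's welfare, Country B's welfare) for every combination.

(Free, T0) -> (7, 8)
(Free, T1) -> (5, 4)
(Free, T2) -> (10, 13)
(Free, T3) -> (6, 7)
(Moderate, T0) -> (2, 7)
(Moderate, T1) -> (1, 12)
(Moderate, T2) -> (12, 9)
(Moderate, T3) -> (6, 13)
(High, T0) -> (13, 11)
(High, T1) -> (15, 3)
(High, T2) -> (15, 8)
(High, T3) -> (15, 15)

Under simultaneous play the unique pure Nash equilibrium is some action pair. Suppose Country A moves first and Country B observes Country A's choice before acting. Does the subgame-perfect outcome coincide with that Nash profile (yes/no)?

yes

Solve by backward induction (Country A leads).
- Free → Country B plays T2 (best of 8, 4, 13, 7); Country A gets 10.
- Moderate → Country B plays T3 (best of 7, 12, 9, 13); Country A gets 6.
- High → Country B plays T3 (best of 11, 3, 8, 15); Country A gets 15.
Among 10, 6, 15, the best is 15 at High. Subgame-perfect outcome: (High, T3) with payoffs (15, 15).
Now find the simultaneous Nash equilibrium.
Country A's best replies: T0→High; T1→High; T2→High; T3→High.
Country B's best replies: Free→T2; Moderate→T3; High→T3.
Only (High, T3) has each player best-responding; Nash payoffs (15, 15).
Sequential outcome (High, T3) coincides with the Nash profile (High, T3).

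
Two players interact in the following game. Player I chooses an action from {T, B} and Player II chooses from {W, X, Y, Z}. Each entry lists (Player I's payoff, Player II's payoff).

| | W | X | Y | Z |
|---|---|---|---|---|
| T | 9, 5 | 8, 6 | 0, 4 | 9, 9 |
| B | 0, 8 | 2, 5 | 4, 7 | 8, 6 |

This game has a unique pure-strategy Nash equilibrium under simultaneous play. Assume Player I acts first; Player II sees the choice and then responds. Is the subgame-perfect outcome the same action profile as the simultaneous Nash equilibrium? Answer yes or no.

Solve by backward induction (Player I leads).
- T: Player II compares 5, 6, 4, 9 and picks Z; Player I would get 9.
- B: Player II compares 8, 5, 7, 6 and picks W; Player I would get 0.
Player I's induced payoffs are 9, 0, so Player I commits to T. Subgame-perfect outcome: (T, Z) with payoffs (9, 9).
For the simultaneous game, intersect best replies.
Player I's best replies: W→T; X→T; Y→B; Z→T.
Player II's best replies: T→Z; B→W.
Only (T, Z) has each player best-responding; Nash payoffs (9, 9).
Sequential outcome (T, Z) coincides with the Nash profile (T, Z).

yes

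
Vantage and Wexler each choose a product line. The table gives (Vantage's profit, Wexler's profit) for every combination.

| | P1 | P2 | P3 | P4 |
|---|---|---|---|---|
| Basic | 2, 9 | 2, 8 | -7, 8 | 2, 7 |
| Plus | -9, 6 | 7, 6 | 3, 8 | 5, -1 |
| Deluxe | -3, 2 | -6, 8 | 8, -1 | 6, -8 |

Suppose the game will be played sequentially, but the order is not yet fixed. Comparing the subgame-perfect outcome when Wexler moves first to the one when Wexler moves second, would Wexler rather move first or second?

first

If Vantage leads: Wexler's best replies are Basic→P1, Plus→P3, Deluxe→P2; Vantage's induced payoffs 2, 3, -6; outcome (Plus, P3), payoffs (3, 8).
If Wexler leads: Vantage's best replies are P1→Basic, P2→Plus, P3→Deluxe, P4→Deluxe; Wexler's induced payoffs 9, 6, -1, -8; outcome (Basic, P1), payoffs (2, 9).
Wexler gets 9 moving first and 8 moving second, so Wexler prefers to move first.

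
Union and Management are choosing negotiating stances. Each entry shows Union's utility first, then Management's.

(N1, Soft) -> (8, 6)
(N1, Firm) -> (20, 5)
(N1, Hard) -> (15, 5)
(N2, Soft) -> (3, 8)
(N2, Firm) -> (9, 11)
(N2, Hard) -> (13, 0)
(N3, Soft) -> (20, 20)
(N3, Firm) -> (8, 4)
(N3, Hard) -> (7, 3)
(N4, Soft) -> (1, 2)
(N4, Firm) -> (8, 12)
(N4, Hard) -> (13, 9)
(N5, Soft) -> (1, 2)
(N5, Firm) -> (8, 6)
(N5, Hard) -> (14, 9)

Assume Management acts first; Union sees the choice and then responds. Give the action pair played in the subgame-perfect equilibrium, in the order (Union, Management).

Solve by backward induction (Management leads).
- Soft: Union compares 8, 3, 20, 1, 1 and picks N3; Management would get 20.
- Firm: Union compares 20, 9, 8, 8, 8 and picks N1; Management would get 5.
- Hard: Union compares 15, 13, 7, 13, 14 and picks N1; Management would get 5.
Among 20, 5, 5, the best is 20 at Soft. Subgame-perfect outcome: (N3, Soft) with payoffs (20, 20).

(N3, Soft)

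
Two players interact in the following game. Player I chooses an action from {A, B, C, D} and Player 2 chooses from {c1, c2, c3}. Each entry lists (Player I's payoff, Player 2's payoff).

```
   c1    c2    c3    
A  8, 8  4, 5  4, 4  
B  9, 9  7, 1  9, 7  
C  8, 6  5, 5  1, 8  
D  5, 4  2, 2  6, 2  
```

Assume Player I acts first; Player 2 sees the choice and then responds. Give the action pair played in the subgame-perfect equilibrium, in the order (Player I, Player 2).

Player 2 best-responds to each possible Player I move:
- A → Player 2 plays c1 (best of 8, 5, 4); Player I gets 8.
- B → Player 2 plays c1 (best of 9, 1, 7); Player I gets 9.
- C → Player 2 plays c3 (best of 6, 5, 8); Player I gets 1.
- D → Player 2 plays c1 (best of 4, 2, 2); Player I gets 5.
Player I's induced payoffs are 8, 9, 1, 5, so Player I commits to B. Subgame-perfect outcome: (B, c1) with payoffs (9, 9).

(B, c1)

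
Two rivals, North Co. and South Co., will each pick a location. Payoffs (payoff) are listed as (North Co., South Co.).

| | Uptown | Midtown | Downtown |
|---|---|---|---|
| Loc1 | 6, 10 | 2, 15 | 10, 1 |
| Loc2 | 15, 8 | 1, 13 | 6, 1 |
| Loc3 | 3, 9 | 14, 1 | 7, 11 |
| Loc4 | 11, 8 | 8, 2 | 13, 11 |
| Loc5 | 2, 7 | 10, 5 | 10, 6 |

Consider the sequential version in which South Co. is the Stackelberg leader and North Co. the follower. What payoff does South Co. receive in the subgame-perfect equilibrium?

11

Work backward from North Co.'s decision.
- Uptown: BR = Loc2, leader payoff 8.
- Midtown: BR = Loc3, leader payoff 1.
- Downtown: BR = Loc4, leader payoff 11.
Among 8, 1, 11, the best is 11 at Downtown. Subgame-perfect outcome: (Loc4, Downtown) with payoffs (13, 11).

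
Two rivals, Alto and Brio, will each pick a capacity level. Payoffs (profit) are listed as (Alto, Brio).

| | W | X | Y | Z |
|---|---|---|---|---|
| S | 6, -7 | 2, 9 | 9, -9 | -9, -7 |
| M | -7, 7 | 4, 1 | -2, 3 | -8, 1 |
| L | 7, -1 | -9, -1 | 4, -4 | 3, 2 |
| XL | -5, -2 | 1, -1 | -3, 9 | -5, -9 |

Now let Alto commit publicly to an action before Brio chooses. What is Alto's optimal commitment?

L

Brio best-responds to each possible Alto move:
- S → Brio plays X (best of -7, 9, -9, -7); Alto gets 2.
- M → Brio plays W (best of 7, 1, 3, 1); Alto gets -7.
- L → Brio plays Z (best of -1, -1, -4, 2); Alto gets 3.
- XL → Brio plays Y (best of -2, -1, 9, -9); Alto gets -3.
Alto's induced payoffs are 2, -7, 3, -3, so Alto commits to L. Subgame-perfect outcome: (L, Z) with payoffs (3, 2).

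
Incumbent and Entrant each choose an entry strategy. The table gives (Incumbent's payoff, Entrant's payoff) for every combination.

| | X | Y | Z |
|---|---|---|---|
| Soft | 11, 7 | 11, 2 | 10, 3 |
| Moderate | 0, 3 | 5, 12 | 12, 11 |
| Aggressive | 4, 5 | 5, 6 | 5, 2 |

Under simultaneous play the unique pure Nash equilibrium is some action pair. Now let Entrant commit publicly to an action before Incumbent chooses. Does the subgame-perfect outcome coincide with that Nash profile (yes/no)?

Incumbent best-responds to each possible Entrant move:
- X: Incumbent compares 11, 0, 4 and picks Soft; Entrant would get 7.
- Y: Incumbent compares 11, 5, 5 and picks Soft; Entrant would get 2.
- Z: Incumbent compares 10, 12, 5 and picks Moderate; Entrant would get 11.
Entrant's induced payoffs are 7, 2, 11, so Entrant commits to Z. Subgame-perfect outcome: (Moderate, Z) with payoffs (12, 11).
Under simultaneous play:
Incumbent's best replies: X→Soft; Y→Soft; Z→Moderate.
Entrant's best replies: Soft→X; Moderate→Y; Aggressive→Y.
Only (Soft, X) has each player best-responding; Nash payoffs (11, 7).
Sequential outcome (Moderate, Z) differs from the Nash profile (Soft, X).

no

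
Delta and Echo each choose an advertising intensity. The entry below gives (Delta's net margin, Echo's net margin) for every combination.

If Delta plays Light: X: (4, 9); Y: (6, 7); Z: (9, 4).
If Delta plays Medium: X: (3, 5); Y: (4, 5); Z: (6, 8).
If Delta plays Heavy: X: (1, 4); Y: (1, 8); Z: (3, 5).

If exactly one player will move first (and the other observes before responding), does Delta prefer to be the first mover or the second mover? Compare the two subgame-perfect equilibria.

If Delta leads: Echo's best replies are Light→X, Medium→Z, Heavy→Y; Delta's induced payoffs 4, 6, 1; outcome (Medium, Z), payoffs (6, 8).
If Echo leads: Delta's best replies are X→Light, Y→Light, Z→Light; Echo's induced payoffs 9, 7, 4; outcome (Light, X), payoffs (4, 9).
Delta gets 6 moving first and 4 moving second, so Delta prefers to move first.

first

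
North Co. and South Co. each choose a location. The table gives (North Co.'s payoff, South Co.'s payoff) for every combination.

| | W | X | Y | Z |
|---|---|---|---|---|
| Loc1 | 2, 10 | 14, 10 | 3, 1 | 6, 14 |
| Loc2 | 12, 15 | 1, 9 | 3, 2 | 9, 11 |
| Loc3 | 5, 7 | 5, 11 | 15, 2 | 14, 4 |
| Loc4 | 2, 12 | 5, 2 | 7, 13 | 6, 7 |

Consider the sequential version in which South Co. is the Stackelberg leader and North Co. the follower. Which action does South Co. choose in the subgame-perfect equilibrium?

W

Solve by backward induction (South Co. leads).
- W: North Co. compares 2, 12, 5, 2 and picks Loc2; South Co. would get 15.
- X: North Co. compares 14, 1, 5, 5 and picks Loc1; South Co. would get 10.
- Y: North Co. compares 3, 3, 15, 7 and picks Loc3; South Co. would get 2.
- Z: North Co. compares 6, 9, 14, 6 and picks Loc3; South Co. would get 4.
Among 15, 10, 2, 4, the best is 15 at W. Subgame-perfect outcome: (Loc2, W) with payoffs (12, 15).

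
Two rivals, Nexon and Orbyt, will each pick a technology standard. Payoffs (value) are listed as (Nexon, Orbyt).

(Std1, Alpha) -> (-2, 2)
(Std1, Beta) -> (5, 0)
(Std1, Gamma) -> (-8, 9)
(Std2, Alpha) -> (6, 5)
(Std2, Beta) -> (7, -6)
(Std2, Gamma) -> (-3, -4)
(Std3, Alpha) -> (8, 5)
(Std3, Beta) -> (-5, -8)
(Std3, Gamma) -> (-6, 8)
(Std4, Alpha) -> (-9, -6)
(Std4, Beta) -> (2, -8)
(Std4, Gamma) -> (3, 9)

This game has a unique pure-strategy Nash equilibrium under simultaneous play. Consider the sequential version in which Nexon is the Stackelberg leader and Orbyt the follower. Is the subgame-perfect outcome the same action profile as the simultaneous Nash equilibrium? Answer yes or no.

Solve by backward induction (Nexon leads).
- Std1: BR = Gamma, leader payoff -8.
- Std2: BR = Alpha, leader payoff 6.
- Std3: BR = Gamma, leader payoff -6.
- Std4: BR = Gamma, leader payoff 3.
Maximizing over -8, 6, -6, 3, Nexon chooses Std2. Subgame-perfect outcome: (Std2, Alpha) with payoffs (6, 5).
Under simultaneous play:
Nexon's best replies: Alpha→Std3; Beta→Std2; Gamma→Std4.
Orbyt's best replies: Std1→Gamma; Std2→Alpha; Std3→Gamma; Std4→Gamma.
Only (Std4, Gamma) has each player best-responding; Nash payoffs (3, 9).
Sequential outcome (Std2, Alpha) differs from the Nash profile (Std4, Gamma).

no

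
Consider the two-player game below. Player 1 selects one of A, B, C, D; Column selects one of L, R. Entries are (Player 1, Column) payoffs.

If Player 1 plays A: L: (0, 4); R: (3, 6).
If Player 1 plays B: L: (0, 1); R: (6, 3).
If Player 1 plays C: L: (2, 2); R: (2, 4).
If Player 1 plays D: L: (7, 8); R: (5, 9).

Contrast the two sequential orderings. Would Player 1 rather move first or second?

If Player 1 leads: Column's best replies are A→R, B→R, C→R, D→R; Player 1's induced payoffs 3, 6, 2, 5; outcome (B, R), payoffs (6, 3).
If Column leads: Player 1's best replies are L→D, R→B; Column's induced payoffs 8, 3; outcome (D, L), payoffs (7, 8).
Player 1 gets 6 moving first and 7 moving second, so Player 1 prefers to move second.

second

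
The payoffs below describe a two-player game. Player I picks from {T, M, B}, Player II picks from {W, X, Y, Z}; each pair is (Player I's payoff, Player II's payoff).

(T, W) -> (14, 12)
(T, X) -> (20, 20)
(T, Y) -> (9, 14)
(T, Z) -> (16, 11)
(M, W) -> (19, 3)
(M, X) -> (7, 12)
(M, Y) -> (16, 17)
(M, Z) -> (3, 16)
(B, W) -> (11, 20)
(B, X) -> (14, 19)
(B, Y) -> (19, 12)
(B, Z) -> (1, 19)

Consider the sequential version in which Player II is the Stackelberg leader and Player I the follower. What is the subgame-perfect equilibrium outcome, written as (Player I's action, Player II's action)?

(T, X)

Solve by backward induction (Player II leads).
- W: BR = M, leader payoff 3.
- X: BR = T, leader payoff 20.
- Y: BR = B, leader payoff 12.
- Z: BR = T, leader payoff 11.
Maximizing over 3, 20, 12, 11, Player II chooses X. Subgame-perfect outcome: (T, X) with payoffs (20, 20).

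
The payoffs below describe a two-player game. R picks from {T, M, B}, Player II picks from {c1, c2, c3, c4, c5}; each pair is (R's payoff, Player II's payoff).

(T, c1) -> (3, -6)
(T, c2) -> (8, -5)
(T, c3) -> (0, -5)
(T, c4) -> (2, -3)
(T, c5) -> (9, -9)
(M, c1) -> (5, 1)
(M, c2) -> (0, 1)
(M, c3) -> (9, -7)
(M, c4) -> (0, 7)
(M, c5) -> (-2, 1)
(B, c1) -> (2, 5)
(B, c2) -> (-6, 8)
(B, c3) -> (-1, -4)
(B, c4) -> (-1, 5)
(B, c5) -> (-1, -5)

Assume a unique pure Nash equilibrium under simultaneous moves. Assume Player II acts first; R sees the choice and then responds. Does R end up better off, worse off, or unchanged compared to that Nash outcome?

Solve by backward induction (Player II leads).
- c1: BR = M, leader payoff 1.
- c2: BR = T, leader payoff -5.
- c3: BR = M, leader payoff -7.
- c4: BR = T, leader payoff -3.
- c5: BR = T, leader payoff -9.
Maximizing over 1, -5, -7, -3, -9, Player II chooses c1. Subgame-perfect outcome: (M, c1) with payoffs (5, 1).
Now find the simultaneous Nash equilibrium.
R's best replies: c1→M; c2→T; c3→M; c4→T; c5→T.
Player II's best replies: T→c4; M→c4; B→c2.
The unique mutual best reply is (T, c4), giving (2, -3).
R earns 5 sequentially versus 2 at the Nash outcome: better off.

better off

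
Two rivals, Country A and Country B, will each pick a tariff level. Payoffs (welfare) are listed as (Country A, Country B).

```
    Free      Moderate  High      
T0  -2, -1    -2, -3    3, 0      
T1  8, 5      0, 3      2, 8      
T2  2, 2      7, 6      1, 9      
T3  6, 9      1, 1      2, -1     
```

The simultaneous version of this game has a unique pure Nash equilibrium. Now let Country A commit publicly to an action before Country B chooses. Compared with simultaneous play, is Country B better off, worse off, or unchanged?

Country B best-responds to each possible Country A move:
- T0: BR = High, leader payoff 3.
- T1: BR = High, leader payoff 2.
- T2: BR = High, leader payoff 1.
- T3: BR = Free, leader payoff 6.
Among 3, 2, 1, 6, the best is 6 at T3. Subgame-perfect outcome: (T3, Free) with payoffs (6, 9).
Under simultaneous play:
Country A's best replies: Free→T1; Moderate→T2; High→T0.
Country B's best replies: T0→High; T1→High; T2→High; T3→Free.
Only (T0, High) has each player best-responding; Nash payoffs (3, 0).
Country B earns 9 sequentially versus 0 at the Nash outcome: better off.

better off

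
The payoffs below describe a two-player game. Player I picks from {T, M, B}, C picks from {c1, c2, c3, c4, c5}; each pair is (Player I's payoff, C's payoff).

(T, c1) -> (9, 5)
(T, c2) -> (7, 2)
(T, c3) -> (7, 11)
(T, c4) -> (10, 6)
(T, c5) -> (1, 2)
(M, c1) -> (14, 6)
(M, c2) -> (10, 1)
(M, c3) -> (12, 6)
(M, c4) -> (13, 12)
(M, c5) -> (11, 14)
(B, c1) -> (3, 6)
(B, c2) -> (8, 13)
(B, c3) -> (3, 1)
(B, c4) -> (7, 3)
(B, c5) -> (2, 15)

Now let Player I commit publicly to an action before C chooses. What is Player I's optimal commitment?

Backward induction with Player I moving first.
- T: BR = c3, leader payoff 7.
- M: BR = c5, leader payoff 11.
- B: BR = c5, leader payoff 2.
Maximizing over 7, 11, 2, Player I chooses M. Subgame-perfect outcome: (M, c5) with payoffs (11, 14).

M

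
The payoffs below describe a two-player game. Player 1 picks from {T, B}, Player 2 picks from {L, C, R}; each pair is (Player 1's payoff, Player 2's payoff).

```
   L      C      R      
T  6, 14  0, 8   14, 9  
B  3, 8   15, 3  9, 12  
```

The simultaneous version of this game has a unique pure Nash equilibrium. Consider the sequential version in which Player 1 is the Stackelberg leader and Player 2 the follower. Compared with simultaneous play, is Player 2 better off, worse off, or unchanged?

worse off

Backward induction with Player 1 moving first.
- T: Player 2 compares 14, 8, 9 and picks L; Player 1 would get 6.
- B: Player 2 compares 8, 3, 12 and picks R; Player 1 would get 9.
Among 6, 9, the best is 9 at B. Subgame-perfect outcome: (B, R) with payoffs (9, 12).
Under simultaneous play:
Player 1's best replies: L→T; C→B; R→T.
Player 2's best replies: T→L; B→R.
The unique mutual best reply is (T, L), giving (6, 14).
Player 2 earns 12 sequentially versus 14 at the Nash outcome: worse off.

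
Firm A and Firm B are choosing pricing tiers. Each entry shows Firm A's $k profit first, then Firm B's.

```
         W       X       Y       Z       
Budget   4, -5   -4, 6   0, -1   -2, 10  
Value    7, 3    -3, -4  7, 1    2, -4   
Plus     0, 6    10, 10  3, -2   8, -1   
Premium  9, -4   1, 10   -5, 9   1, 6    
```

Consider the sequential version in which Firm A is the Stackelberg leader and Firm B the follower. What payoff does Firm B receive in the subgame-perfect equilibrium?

10

Backward induction with Firm A moving first.
- Budget → Firm B plays Z (best of -5, 6, -1, 10); Firm A gets -2.
- Value → Firm B plays W (best of 3, -4, 1, -4); Firm A gets 7.
- Plus → Firm B plays X (best of 6, 10, -2, -1); Firm A gets 10.
- Premium → Firm B plays X (best of -4, 10, 9, 6); Firm A gets 1.
Among -2, 7, 10, 1, the best is 10 at Plus. Subgame-perfect outcome: (Plus, X) with payoffs (10, 10).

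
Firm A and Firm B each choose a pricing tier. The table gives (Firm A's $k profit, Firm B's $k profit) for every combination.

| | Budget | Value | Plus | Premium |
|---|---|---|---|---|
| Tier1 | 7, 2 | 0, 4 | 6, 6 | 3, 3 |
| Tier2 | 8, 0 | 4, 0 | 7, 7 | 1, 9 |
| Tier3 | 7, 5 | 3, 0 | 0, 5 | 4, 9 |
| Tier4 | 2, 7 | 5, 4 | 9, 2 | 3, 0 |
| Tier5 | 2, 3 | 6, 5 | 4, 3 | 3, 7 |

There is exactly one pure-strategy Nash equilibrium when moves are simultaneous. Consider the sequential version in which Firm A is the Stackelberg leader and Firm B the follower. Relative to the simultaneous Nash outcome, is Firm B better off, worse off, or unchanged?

Firm B best-responds to each possible Firm A move:
- Tier1 → Firm B plays Plus (best of 2, 4, 6, 3); Firm A gets 6.
- Tier2 → Firm B plays Premium (best of 0, 0, 7, 9); Firm A gets 1.
- Tier3 → Firm B plays Premium (best of 5, 0, 5, 9); Firm A gets 4.
- Tier4 → Firm B plays Budget (best of 7, 4, 2, 0); Firm A gets 2.
- Tier5 → Firm B plays Premium (best of 3, 5, 3, 7); Firm A gets 3.
Maximizing over 6, 1, 4, 2, 3, Firm A chooses Tier1. Subgame-perfect outcome: (Tier1, Plus) with payoffs (6, 6).
Now find the simultaneous Nash equilibrium.
Firm A's best replies: Budget→Tier2; Value→Tier5; Plus→Tier4; Premium→Tier3.
Firm B's best replies: Tier1→Plus; Tier2→Premium; Tier3→Premium; Tier4→Budget; Tier5→Premium.
The unique mutual best reply is (Tier3, Premium), giving (4, 9).
Firm B earns 6 sequentially versus 9 at the Nash outcome: worse off.

worse off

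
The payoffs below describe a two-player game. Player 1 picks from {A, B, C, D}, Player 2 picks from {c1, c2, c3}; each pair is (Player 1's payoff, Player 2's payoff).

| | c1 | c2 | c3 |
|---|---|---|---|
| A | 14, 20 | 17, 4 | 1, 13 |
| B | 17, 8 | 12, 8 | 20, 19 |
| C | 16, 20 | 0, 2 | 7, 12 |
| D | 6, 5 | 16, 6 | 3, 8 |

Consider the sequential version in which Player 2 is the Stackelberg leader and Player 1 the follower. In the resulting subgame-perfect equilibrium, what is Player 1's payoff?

20

Backward induction with Player 2 moving first.
- c1 → Player 1 plays B (best of 14, 17, 16, 6); Player 2 gets 8.
- c2 → Player 1 plays A (best of 17, 12, 0, 16); Player 2 gets 4.
- c3 → Player 1 plays B (best of 1, 20, 7, 3); Player 2 gets 19.
Maximizing over 8, 4, 19, Player 2 chooses c3. Subgame-perfect outcome: (B, c3) with payoffs (20, 19).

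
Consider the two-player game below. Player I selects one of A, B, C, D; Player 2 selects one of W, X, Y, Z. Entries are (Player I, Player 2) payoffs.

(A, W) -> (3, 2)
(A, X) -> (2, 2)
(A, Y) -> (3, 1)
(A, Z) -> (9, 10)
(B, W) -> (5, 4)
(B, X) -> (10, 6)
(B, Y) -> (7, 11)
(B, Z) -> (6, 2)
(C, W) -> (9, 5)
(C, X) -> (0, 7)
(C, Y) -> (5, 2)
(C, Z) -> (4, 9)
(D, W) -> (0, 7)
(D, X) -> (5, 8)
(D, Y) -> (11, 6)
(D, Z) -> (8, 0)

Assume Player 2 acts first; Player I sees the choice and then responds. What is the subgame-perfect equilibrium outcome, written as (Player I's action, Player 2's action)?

Backward induction with Player 2 moving first.
- W: BR = C, leader payoff 5.
- X: BR = B, leader payoff 6.
- Y: BR = D, leader payoff 6.
- Z: BR = A, leader payoff 10.
Among 5, 6, 6, 10, the best is 10 at Z. Subgame-perfect outcome: (A, Z) with payoffs (9, 10).

(A, Z)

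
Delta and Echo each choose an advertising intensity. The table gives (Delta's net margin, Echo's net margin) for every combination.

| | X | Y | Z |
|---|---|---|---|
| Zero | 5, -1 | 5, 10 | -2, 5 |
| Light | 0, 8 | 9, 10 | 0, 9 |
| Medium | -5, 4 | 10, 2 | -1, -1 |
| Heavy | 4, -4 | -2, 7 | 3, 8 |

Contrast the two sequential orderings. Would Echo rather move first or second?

If Delta leads: Echo's best replies are Zero→Y, Light→Y, Medium→X, Heavy→Z; Delta's induced payoffs 5, 9, -5, 3; outcome (Light, Y), payoffs (9, 10).
If Echo leads: Delta's best replies are X→Zero, Y→Medium, Z→Heavy; Echo's induced payoffs -1, 2, 8; outcome (Heavy, Z), payoffs (3, 8).
Echo gets 8 moving first and 10 moving second, so Echo prefers to move second.

second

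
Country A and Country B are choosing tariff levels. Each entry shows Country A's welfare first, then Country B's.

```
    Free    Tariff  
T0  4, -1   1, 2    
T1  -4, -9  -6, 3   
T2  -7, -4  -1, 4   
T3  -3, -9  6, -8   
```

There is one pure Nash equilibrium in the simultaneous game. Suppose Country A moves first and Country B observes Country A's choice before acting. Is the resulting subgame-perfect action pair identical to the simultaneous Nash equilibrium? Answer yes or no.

Country B best-responds to each possible Country A move:
- T0: BR = Tariff, leader payoff 1.
- T1: BR = Tariff, leader payoff -6.
- T2: BR = Tariff, leader payoff -1.
- T3: BR = Tariff, leader payoff 6.
Maximizing over 1, -6, -1, 6, Country A chooses T3. Subgame-perfect outcome: (T3, Tariff) with payoffs (6, -8).
Under simultaneous play:
Country A's best replies: Free→T0; Tariff→T3.
Country B's best replies: T0→Tariff; T1→Tariff; T2→Tariff; T3→Tariff.
The unique mutual best reply is (T3, Tariff), giving (6, -8).
Sequential outcome (T3, Tariff) coincides with the Nash profile (T3, Tariff).

yes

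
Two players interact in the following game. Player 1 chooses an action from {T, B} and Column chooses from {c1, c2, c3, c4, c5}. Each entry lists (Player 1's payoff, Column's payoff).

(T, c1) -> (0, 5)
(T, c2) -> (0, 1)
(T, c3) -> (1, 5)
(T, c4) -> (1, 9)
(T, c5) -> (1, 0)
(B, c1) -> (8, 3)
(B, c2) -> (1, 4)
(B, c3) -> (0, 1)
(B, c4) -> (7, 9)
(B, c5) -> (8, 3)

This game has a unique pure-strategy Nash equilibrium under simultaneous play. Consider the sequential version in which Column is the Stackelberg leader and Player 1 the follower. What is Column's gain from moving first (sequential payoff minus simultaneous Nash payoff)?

0

Work backward from Player 1's decision.
- c1 → Player 1 plays B (best of 0, 8); Column gets 3.
- c2 → Player 1 plays B (best of 0, 1); Column gets 4.
- c3 → Player 1 plays T (best of 1, 0); Column gets 5.
- c4 → Player 1 plays B (best of 1, 7); Column gets 9.
- c5 → Player 1 plays B (best of 1, 8); Column gets 3.
Among 3, 4, 5, 9, 3, the best is 9 at c4. Subgame-perfect outcome: (B, c4) with payoffs (7, 9).
Under simultaneous play:
Player 1's best replies: c1→B; c2→B; c3→T; c4→B; c5→B.
Column's best replies: T→c4; B→c4.
Only (B, c4) has each player best-responding; Nash payoffs (7, 9).
Column's commitment gain: 9 − 9 = 0.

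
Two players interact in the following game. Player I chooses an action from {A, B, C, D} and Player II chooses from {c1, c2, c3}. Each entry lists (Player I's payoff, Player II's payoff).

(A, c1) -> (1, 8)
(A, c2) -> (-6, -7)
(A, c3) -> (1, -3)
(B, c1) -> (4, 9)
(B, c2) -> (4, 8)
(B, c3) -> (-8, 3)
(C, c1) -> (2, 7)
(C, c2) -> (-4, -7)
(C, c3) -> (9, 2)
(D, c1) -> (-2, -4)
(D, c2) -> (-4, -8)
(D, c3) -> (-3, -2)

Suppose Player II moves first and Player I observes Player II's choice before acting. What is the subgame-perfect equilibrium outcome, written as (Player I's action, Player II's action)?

(B, c1)

Solve by backward induction (Player II leads).
- c1: BR = B, leader payoff 9.
- c2: BR = B, leader payoff 8.
- c3: BR = C, leader payoff 2.
Among 9, 8, 2, the best is 9 at c1. Subgame-perfect outcome: (B, c1) with payoffs (4, 9).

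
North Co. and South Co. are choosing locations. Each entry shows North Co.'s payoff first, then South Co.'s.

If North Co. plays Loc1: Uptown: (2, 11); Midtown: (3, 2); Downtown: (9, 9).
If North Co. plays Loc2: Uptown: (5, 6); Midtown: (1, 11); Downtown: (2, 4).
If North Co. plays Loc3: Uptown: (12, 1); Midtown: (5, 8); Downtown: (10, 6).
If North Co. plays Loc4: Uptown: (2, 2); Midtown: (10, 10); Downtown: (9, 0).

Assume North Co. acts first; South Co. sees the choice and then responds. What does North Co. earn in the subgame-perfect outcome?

South Co. best-responds to each possible North Co. move:
- Loc1 → South Co. plays Uptown (best of 11, 2, 9); North Co. gets 2.
- Loc2 → South Co. plays Midtown (best of 6, 11, 4); North Co. gets 1.
- Loc3 → South Co. plays Midtown (best of 1, 8, 6); North Co. gets 5.
- Loc4 → South Co. plays Midtown (best of 2, 10, 0); North Co. gets 10.
Maximizing over 2, 1, 5, 10, North Co. chooses Loc4. Subgame-perfect outcome: (Loc4, Midtown) with payoffs (10, 10).

10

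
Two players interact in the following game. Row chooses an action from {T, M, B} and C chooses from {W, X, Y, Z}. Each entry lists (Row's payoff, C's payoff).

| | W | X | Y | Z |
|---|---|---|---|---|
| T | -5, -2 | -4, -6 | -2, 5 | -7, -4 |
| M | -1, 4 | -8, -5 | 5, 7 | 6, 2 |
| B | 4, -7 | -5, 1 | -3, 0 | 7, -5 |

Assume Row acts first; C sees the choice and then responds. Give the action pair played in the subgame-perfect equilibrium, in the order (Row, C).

Work backward from C's decision.
- T: C compares -2, -6, 5, -4 and picks Y; Row would get -2.
- M: C compares 4, -5, 7, 2 and picks Y; Row would get 5.
- B: C compares -7, 1, 0, -5 and picks X; Row would get -5.
Row's induced payoffs are -2, 5, -5, so Row commits to M. Subgame-perfect outcome: (M, Y) with payoffs (5, 7).

(M, Y)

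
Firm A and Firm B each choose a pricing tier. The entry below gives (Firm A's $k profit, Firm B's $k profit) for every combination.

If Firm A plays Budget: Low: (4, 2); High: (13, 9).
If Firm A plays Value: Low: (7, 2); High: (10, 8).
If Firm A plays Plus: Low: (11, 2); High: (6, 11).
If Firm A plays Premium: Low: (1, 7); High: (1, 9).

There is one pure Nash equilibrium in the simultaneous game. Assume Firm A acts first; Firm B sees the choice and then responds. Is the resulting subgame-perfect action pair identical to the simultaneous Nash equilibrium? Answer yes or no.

Solve by backward induction (Firm A leads).
- Budget → Firm B plays High (best of 2, 9); Firm A gets 13.
- Value → Firm B plays High (best of 2, 8); Firm A gets 10.
- Plus → Firm B plays High (best of 2, 11); Firm A gets 6.
- Premium → Firm B plays High (best of 7, 9); Firm A gets 1.
Among 13, 10, 6, 1, the best is 13 at Budget. Subgame-perfect outcome: (Budget, High) with payoffs (13, 9).
Now find the simultaneous Nash equilibrium.
Firm A's best replies: Low→Plus; High→Budget.
Firm B's best replies: Budget→High; Value→High; Plus→High; Premium→High.
The unique mutual best reply is (Budget, High), giving (13, 9).
Sequential outcome (Budget, High) coincides with the Nash profile (Budget, High).

yes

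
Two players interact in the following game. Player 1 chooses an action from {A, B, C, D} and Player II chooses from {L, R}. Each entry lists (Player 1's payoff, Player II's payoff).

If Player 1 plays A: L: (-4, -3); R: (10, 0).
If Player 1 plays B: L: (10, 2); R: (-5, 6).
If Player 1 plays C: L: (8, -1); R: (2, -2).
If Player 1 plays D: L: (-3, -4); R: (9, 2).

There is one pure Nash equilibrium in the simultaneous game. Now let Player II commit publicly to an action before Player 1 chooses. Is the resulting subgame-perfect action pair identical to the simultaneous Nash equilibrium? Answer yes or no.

Solve by backward induction (Player II leads).
- L: BR = B, leader payoff 2.
- R: BR = A, leader payoff 0.
Player II's induced payoffs are 2, 0, so Player II commits to L. Subgame-perfect outcome: (B, L) with payoffs (10, 2).
Under simultaneous play:
Player 1's best replies: L→B; R→A.
Player II's best replies: A→R; B→R; C→L; D→R.
Only (A, R) has each player best-responding; Nash payoffs (10, 0).
Sequential outcome (B, L) differs from the Nash profile (A, R).

no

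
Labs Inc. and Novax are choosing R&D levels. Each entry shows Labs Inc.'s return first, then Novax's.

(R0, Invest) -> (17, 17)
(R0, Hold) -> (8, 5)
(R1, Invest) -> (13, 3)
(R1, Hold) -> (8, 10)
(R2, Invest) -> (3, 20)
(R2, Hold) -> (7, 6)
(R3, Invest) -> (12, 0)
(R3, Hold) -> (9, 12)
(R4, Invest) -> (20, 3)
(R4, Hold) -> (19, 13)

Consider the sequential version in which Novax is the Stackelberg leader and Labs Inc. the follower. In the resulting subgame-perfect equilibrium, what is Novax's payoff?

Work backward from Labs Inc.'s decision.
- Invest: BR = R4, leader payoff 3.
- Hold: BR = R4, leader payoff 13.
Among 3, 13, the best is 13 at Hold. Subgame-perfect outcome: (R4, Hold) with payoffs (19, 13).

13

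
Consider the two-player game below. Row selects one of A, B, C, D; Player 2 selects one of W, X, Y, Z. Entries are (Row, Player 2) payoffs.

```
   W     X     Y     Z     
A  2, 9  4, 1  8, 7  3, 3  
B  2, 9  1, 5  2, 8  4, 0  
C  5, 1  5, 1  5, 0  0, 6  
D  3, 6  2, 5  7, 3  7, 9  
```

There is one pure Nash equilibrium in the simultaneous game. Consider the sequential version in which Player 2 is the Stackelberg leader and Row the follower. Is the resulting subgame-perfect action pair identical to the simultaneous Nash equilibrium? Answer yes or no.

Work backward from Row's decision.
- W: Row compares 2, 2, 5, 3 and picks C; Player 2 would get 1.
- X: Row compares 4, 1, 5, 2 and picks C; Player 2 would get 1.
- Y: Row compares 8, 2, 5, 7 and picks A; Player 2 would get 7.
- Z: Row compares 3, 4, 0, 7 and picks D; Player 2 would get 9.
Maximizing over 1, 1, 7, 9, Player 2 chooses Z. Subgame-perfect outcome: (D, Z) with payoffs (7, 9).
For the simultaneous game, intersect best replies.
Row's best replies: W→C; X→C; Y→A; Z→D.
Player 2's best replies: A→W; B→W; C→Z; D→Z.
The unique mutual best reply is (D, Z), giving (7, 9).
Sequential outcome (D, Z) coincides with the Nash profile (D, Z).

yes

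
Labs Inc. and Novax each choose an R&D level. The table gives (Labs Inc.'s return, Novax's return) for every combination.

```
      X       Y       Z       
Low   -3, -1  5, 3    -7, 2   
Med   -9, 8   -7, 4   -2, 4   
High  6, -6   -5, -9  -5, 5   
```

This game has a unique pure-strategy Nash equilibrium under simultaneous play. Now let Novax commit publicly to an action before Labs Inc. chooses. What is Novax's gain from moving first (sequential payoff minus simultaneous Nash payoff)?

Backward induction with Novax moving first.
- X: Labs Inc. compares -3, -9, 6 and picks High; Novax would get -6.
- Y: Labs Inc. compares 5, -7, -5 and picks Low; Novax would get 3.
- Z: Labs Inc. compares -7, -2, -5 and picks Med; Novax would get 4.
Novax's induced payoffs are -6, 3, 4, so Novax commits to Z. Subgame-perfect outcome: (Med, Z) with payoffs (-2, 4).
For the simultaneous game, intersect best replies.
Labs Inc.'s best replies: X→High; Y→Low; Z→Med.
Novax's best replies: Low→Y; Med→X; High→Z.
The unique mutual best reply is (Low, Y), giving (5, 3).
Novax's commitment gain: 4 − 3 = 1.

1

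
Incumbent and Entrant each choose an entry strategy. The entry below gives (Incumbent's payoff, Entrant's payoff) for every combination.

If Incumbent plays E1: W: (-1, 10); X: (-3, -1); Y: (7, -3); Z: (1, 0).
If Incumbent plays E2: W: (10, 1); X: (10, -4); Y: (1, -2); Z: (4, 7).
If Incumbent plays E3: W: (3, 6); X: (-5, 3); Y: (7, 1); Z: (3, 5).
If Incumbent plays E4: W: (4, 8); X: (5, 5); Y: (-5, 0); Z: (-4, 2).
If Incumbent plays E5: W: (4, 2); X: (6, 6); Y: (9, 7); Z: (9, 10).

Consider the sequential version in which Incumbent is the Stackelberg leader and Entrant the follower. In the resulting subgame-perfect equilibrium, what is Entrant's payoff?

10

Backward induction with Incumbent moving first.
- E1 → Entrant plays W (best of 10, -1, -3, 0); Incumbent gets -1.
- E2 → Entrant plays Z (best of 1, -4, -2, 7); Incumbent gets 4.
- E3 → Entrant plays W (best of 6, 3, 1, 5); Incumbent gets 3.
- E4 → Entrant plays W (best of 8, 5, 0, 2); Incumbent gets 4.
- E5 → Entrant plays Z (best of 2, 6, 7, 10); Incumbent gets 9.
Incumbent's induced payoffs are -1, 4, 3, 4, 9, so Incumbent commits to E5. Subgame-perfect outcome: (E5, Z) with payoffs (9, 10).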